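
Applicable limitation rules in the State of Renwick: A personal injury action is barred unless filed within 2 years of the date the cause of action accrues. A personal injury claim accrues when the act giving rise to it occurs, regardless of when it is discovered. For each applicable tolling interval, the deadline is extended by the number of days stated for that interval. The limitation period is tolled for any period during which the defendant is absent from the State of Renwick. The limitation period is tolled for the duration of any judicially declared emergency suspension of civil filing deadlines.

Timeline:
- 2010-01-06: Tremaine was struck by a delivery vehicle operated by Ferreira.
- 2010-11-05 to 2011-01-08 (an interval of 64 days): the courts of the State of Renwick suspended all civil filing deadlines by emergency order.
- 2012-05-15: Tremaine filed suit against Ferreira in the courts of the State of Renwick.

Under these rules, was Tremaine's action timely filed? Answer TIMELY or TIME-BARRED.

TIME-BARRED

The limitation period began to run on 2010-01-06.
2 years from 2010-01-06 is 2012-01-06.
The period was tolled for 64 days by the emergency suspension of filing deadlines (2010-11-05 to 2011-01-08), pushing the deadline to 2012-03-10.
The 2012-05-15 filing falls after the 2012-03-10 deadline; the claim is time-barred.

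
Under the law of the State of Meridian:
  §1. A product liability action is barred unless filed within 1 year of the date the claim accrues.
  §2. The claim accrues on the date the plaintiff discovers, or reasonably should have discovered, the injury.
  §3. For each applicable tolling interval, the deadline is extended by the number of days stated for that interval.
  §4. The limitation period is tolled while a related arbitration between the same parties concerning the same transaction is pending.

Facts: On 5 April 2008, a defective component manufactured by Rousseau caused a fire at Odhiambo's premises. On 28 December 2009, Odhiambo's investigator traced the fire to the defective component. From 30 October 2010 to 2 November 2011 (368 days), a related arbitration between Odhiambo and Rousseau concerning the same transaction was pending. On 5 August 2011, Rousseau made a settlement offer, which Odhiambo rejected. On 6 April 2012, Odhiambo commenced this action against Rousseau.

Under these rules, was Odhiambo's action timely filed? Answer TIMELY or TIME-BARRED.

Accrual is tied to discovery, so the period began on 28 December 2009 rather than on 5 April 2008 when the act occurred.
1 year from 28 December 2009 is 28 December 2010.
The pending related arbitration from 30 October 2010 to 2 November 2011 tolled the period for 368 days, extending the deadline to 31 December 2011.
The other events in the timeline have no effect on the limitation period under the stated rules.
Odhiambo filed on 6 April 2012, after the 31 December 2011 deadline, so the action is time-barred.

TIME-BARRED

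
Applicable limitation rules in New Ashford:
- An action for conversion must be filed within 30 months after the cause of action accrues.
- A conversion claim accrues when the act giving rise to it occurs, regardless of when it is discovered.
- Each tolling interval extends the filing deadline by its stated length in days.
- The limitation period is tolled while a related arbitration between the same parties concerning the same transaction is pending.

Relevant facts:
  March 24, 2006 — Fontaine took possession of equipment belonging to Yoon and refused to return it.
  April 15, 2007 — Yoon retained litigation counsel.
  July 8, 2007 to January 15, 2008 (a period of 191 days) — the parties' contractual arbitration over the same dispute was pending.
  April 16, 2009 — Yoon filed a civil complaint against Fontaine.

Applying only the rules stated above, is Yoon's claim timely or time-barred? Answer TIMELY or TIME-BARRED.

The cause of action accrued on March 24, 2006, the date of the act.
The untolled deadline — 30 months after March 24, 2006 — is September 24, 2008.
Because the pending related arbitration ran from July 8, 2007 to January 15, 2008, the deadline is extended by 191 days to April 3, 2009.
Nothing else in the chronology tolls or restarts the period.
Yoon filed on April 16, 2009, after the April 3, 2009 deadline, so the action is time-barred.

TIME-BARRED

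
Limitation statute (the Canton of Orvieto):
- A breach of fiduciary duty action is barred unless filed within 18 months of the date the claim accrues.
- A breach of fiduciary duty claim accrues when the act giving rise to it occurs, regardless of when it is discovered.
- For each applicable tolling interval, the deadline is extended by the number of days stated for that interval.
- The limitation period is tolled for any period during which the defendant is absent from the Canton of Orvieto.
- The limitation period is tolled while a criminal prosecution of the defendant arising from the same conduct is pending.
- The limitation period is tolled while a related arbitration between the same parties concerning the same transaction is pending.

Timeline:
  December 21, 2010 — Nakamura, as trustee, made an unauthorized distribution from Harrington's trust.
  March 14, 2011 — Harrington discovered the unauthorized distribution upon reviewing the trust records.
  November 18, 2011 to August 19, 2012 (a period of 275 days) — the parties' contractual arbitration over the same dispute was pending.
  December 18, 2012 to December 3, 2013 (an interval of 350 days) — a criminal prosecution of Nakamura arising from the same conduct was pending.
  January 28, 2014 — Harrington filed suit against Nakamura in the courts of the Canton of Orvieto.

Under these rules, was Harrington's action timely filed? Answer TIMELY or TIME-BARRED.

The claim accrued on December 21, 2010, when the wrongful act occurred; under the stated occurrence rule the March 14, 2011 discovery does not delay accrual.
The untolled deadline — 18 months after December 21, 2010 — is June 21, 2012.
Because the pending related arbitration ran from November 18, 2011 to August 19, 2012, the deadline is extended by 275 days to March 23, 2013.
The period was tolled for 350 days by the pending criminal prosecution (December 18, 2012 to December 3, 2013), pushing the deadline to March 8, 2014.
Harrington filed on January 28, 2014, before the March 8, 2014 deadline, so the action is timely.

TIMELY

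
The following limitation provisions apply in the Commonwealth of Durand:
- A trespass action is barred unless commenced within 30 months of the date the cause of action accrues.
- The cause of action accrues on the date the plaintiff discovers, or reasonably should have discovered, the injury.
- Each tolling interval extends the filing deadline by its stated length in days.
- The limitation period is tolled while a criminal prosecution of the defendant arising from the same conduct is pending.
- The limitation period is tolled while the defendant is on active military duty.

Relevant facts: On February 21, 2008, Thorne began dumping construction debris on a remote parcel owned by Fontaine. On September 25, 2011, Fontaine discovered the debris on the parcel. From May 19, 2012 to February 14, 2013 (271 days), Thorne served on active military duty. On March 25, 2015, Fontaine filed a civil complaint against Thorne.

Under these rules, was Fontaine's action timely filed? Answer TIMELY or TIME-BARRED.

TIME-BARRED

Accrual is tied to discovery, so the period began on September 25, 2011 rather than on February 21, 2008 when the act occurred.
The untolled deadline — 30 months after September 25, 2011 — is March 25, 2014.
Because the defendant's active military service ran from May 19, 2012 to February 14, 2013, the deadline is extended by 271 days to December 21, 2014.
The March 25, 2015 filing falls after the December 21, 2014 deadline; the claim is time-barred.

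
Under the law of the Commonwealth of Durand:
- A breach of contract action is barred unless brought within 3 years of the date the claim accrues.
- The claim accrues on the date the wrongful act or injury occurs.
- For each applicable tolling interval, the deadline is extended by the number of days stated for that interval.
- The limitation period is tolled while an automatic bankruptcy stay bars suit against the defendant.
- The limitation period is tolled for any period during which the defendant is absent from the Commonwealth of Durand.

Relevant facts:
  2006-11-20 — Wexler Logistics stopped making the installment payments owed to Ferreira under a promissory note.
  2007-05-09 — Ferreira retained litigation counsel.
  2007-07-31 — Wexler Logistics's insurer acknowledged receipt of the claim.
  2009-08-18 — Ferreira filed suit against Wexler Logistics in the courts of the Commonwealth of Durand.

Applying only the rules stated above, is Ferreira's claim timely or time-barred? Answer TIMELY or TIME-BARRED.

TIMELY

The claim accrued on 2006-11-20, when the wrongful act occurred.
3 years from 2006-11-20 is 2009-11-20.
None of the other events listed affects the running of the period under the stated rules.
Ferreira filed on 2009-08-18, before the 2009-11-20 deadline, so the action is timely.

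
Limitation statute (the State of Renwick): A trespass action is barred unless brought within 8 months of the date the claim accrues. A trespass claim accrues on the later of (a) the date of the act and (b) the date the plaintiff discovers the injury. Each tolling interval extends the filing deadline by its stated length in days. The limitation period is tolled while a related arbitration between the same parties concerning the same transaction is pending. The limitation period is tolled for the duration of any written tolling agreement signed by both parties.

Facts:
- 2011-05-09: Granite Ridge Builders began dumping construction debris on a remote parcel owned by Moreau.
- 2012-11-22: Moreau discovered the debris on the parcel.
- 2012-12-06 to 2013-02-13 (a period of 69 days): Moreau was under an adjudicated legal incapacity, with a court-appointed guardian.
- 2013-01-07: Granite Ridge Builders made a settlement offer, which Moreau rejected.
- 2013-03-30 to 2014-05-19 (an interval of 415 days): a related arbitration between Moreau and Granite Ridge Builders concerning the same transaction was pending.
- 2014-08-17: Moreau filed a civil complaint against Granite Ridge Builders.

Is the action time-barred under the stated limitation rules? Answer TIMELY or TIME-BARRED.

TIMELY

The claim accrued on 2012-11-22 — the later of the 2011-05-09 act and the 2012-11-22 discovery.
8 months from 2012-11-22 is 2013-07-22.
Because the pending related arbitration ran from 2013-03-30 to 2014-05-19, the deadline is extended by 415 days to 2014-09-10.
No stated provision tolls the period for the plaintiff's incapacity, so the interval from 2012-12-06 to 2013-02-13 has no effect on the deadline.
The other events in the timeline have no effect on the limitation period under the stated rules.
Filing on 2014-08-17 beat the 2014-09-10 deadline — the action is timely.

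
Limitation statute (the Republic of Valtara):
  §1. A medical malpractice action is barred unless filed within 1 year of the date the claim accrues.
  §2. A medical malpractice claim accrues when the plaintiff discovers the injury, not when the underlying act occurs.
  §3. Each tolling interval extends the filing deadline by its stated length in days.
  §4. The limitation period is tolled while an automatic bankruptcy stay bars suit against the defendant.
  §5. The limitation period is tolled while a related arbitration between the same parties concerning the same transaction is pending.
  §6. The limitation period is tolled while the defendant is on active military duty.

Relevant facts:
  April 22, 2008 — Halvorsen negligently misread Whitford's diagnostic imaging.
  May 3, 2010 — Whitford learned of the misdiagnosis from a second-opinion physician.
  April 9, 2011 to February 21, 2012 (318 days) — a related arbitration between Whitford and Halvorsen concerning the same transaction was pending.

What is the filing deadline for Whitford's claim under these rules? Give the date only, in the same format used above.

Accrual is tied to discovery, so the period began on May 3, 2010 rather than on April 22, 2008 when the act occurred.
1 year from May 3, 2010 is May 3, 2011.
The period was tolled for 318 days by the pending related arbitration (April 9, 2011 to February 21, 2012), pushing the deadline to March 16, 2012.

March 16, 2012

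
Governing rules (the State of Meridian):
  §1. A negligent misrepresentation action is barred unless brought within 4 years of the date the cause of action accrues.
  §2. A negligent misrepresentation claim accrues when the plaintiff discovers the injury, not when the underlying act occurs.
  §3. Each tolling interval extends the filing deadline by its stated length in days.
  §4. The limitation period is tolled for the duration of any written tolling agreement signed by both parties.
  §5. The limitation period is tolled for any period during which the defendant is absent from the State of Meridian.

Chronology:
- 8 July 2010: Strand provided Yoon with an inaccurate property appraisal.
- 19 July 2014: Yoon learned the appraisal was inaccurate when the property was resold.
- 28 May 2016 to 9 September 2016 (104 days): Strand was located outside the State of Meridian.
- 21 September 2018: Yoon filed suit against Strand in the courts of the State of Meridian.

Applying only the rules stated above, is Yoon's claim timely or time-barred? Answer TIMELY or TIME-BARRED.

Accrual is tied to discovery, so the period began on 19 July 2014 rather than on 8 July 2010 when the act occurred.
The untolled deadline — 4 years after 19 July 2014 — is 19 July 2018.
The defendant's absence from the jurisdiction from 28 May 2016 to 9 September 2016 tolled the period for 104 days, extending the deadline to 31 October 2018.
Filing on 21 September 2018 beat the 31 October 2018 deadline — the action is timely.

TIMELY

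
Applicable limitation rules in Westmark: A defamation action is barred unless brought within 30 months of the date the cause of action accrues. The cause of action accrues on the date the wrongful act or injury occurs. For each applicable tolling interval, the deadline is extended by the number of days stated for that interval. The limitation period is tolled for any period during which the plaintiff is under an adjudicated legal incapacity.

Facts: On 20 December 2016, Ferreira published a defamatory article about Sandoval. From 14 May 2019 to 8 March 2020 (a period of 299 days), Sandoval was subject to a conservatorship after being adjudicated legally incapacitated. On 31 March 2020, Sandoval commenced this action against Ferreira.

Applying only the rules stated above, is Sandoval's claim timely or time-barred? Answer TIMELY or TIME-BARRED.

The cause of action accrued on 20 December 2016, the date of the act.
The untolled deadline — 30 months after 20 December 2016 — is 20 June 2019.
The plaintiff's legal incapacity from 14 May 2019 to 8 March 2020 tolled the period for 299 days, extending the deadline to 14 April 2020.
Sandoval filed on 31 March 2020, before the 14 April 2020 deadline, so the action is timely.

TIMELY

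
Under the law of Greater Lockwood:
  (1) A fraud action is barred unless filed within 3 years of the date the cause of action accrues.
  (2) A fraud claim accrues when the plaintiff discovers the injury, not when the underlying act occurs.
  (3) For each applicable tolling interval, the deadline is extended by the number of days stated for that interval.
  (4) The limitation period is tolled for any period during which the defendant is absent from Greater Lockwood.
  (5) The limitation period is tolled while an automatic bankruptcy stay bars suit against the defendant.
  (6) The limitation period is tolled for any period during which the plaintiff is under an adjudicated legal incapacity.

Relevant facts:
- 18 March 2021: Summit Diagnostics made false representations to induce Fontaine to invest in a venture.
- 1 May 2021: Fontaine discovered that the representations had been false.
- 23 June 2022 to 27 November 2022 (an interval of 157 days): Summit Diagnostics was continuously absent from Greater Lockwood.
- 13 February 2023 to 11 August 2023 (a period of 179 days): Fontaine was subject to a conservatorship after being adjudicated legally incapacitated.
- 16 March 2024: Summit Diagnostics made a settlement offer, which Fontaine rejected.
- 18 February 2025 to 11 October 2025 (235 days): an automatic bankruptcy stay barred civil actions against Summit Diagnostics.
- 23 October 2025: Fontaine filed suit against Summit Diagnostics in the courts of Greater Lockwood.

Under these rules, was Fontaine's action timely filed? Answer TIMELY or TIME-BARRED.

TIMELY

The claim did not accrue until Fontaine discovered the injury on 1 May 2021; the 18 March 2021 act date does not start the clock under the stated rule.
Adding the 3 years base period to 1 May 2021 gives a deadline of 1 May 2024, before any tolling.
The defendant's absence from the jurisdiction from 23 June 2022 to 27 November 2022 tolled the period for 157 days, extending the deadline to 5 October 2024.
The period was tolled for 179 days by the plaintiff's legal incapacity (13 February 2023 to 11 August 2023), pushing the deadline to 2 April 2025.
The period was tolled for 235 days by the automatic bankruptcy stay (18 February 2025 to 11 October 2025), pushing the deadline to 23 November 2025.
None of the other events listed affects the running of the period under the stated rules.
Filing on 23 October 2025 beat the 23 November 2025 deadline — the action is timely.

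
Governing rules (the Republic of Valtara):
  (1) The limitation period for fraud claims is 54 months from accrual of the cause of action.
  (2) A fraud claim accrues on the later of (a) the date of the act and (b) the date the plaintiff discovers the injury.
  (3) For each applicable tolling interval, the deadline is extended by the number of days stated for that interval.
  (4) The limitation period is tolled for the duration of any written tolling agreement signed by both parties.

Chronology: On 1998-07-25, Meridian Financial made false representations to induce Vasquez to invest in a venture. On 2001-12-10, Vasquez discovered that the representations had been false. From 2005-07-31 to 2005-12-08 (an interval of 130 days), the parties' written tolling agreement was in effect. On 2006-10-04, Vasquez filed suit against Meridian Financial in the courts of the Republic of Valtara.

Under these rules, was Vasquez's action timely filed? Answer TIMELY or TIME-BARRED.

The claim accrued on 2001-12-10 — the later of the 1998-07-25 act and the 2001-12-10 discovery.
Adding the 54 months base period to 2001-12-10 gives a deadline of 2006-06-10, before any tolling.
Because the written tolling agreement ran from 2005-07-31 to 2005-12-08, the deadline is extended by 130 days to 2006-10-18.
Filing on 2006-10-04 beat the 2006-10-18 deadline — the action is timely.

TIMELY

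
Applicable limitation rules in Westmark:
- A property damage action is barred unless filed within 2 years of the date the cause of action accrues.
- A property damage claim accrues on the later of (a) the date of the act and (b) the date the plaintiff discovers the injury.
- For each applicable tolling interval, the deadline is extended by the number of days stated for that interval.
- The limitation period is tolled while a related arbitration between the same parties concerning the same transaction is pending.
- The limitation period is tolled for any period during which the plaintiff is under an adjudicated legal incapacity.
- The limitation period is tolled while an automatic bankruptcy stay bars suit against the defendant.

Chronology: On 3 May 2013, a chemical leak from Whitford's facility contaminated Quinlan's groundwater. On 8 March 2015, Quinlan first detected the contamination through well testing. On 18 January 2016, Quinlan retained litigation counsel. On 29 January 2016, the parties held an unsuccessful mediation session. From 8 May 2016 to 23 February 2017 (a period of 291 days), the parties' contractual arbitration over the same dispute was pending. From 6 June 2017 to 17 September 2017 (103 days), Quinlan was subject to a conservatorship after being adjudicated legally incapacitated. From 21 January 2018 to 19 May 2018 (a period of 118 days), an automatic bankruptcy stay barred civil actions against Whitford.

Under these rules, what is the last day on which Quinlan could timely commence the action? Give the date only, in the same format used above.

Because discovery on 8 March 2015 post-dates the 3 May 2013 act, accrual under the later-of rule falls on 8 March 2015.
2 years from 8 March 2015 is 8 March 2017.
The period was tolled for 291 days by the pending related arbitration (8 May 2016 to 23 February 2017), pushing the deadline to 24 December 2017.
The plaintiff's legal incapacity from 6 June 2017 to 17 September 2017 tolled the period for 103 days, extending the deadline to 6 April 2018.
Because the automatic bankruptcy stay ran from 21 January 2018 to 19 May 2018, the deadline is extended by 118 days to 2 August 2018.
Nothing else in the chronology tolls or restarts the period.

2 August 2018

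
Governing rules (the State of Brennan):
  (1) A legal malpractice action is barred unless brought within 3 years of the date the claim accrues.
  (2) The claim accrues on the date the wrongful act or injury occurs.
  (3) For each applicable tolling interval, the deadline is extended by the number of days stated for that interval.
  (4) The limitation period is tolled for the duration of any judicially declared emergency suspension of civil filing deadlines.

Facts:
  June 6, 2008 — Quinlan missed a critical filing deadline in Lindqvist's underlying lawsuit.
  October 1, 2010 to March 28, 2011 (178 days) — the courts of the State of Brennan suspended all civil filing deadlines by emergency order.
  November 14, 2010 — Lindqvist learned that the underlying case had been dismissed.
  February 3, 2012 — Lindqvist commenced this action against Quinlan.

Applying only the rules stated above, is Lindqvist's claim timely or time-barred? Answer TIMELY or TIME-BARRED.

TIME-BARRED

Because the rule ties accrual to occurrence, the claim accrued on June 6, 2008, not on the November 14, 2010 discovery date.
Adding the 3 years base period to June 6, 2008 gives a deadline of June 6, 2011, before any tolling.
The emergency suspension of filing deadlines from October 1, 2010 to March 28, 2011 tolled the period for 178 days, extending the deadline to December 1, 2011.
Lindqvist filed on February 3, 2012, after the December 1, 2011 deadline, so the action is time-barred.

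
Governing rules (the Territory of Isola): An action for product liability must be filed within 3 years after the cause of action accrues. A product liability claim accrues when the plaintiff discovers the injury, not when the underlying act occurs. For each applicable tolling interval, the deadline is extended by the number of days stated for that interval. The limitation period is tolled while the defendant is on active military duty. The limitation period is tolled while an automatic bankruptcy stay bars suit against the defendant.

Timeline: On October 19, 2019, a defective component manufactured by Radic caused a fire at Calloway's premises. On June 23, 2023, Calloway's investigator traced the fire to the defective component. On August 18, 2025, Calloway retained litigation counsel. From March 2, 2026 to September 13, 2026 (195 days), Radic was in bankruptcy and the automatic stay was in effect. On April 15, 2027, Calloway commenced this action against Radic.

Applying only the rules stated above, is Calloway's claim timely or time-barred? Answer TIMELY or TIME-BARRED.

TIME-BARRED

The claim did not accrue until Calloway discovered the injury on June 23, 2023; the October 19, 2019 act date does not start the clock under the stated rule.
3 years from June 23, 2023 is June 23, 2026.
Because the automatic bankruptcy stay ran from March 2, 2026 to September 13, 2026, the deadline is extended by 195 days to January 4, 2027.
The other events in the timeline have no effect on the limitation period under the stated rules.
The April 15, 2027 filing falls after the January 4, 2027 deadline; the claim is time-barred.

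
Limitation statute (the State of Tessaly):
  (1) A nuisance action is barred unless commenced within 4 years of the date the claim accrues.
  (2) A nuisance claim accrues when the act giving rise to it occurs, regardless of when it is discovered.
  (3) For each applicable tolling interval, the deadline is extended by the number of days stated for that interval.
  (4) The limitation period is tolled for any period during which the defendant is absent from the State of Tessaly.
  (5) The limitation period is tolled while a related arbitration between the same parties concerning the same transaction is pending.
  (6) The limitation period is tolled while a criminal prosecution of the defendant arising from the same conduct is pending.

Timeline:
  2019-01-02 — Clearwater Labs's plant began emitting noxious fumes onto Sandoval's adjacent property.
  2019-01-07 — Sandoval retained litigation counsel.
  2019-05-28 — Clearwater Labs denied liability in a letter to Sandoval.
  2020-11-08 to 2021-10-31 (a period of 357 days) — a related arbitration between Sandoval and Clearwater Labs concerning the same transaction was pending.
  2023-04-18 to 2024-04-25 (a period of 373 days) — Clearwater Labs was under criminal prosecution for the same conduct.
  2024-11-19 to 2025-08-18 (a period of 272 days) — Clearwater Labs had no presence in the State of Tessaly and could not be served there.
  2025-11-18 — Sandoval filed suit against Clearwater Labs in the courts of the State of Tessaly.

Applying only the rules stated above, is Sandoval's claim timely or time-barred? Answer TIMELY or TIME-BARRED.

The claim accrued on 2019-01-02, the date of the act.
Adding the 4 years base period to 2019-01-02 gives a deadline of 2023-01-02, before any tolling.
The period was tolled for 357 days by the pending related arbitration (2020-11-08 to 2021-10-31), pushing the deadline to 2023-12-25.
The period was tolled for 373 days by the pending criminal prosecution (2023-04-18 to 2024-04-25), pushing the deadline to 2025-01-01.
Because the defendant's absence from the jurisdiction ran from 2024-11-19 to 2025-08-18, the deadline is extended by 272 days to 2025-09-30.
The other events in the timeline have no effect on the limitation period under the stated rules.
The 2025-11-18 filing falls after the 2025-09-30 deadline; the claim is time-barred.

TIME-BARRED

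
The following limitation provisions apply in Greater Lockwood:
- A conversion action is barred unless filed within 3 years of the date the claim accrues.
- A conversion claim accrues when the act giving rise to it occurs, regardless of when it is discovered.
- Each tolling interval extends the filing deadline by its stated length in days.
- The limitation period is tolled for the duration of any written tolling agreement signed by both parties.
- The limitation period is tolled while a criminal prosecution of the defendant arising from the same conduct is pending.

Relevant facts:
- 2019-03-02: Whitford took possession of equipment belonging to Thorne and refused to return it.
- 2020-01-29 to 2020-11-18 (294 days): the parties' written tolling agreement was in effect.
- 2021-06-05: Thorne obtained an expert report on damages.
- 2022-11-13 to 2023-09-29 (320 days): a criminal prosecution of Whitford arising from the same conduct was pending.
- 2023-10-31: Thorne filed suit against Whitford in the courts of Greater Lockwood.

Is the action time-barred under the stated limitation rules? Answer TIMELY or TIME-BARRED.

TIMELY

The claim accrued on 2019-03-02, when the wrongful act occurred.
3 years from 2019-03-02 is 2022-03-02.
The written tolling agreement from 2020-01-29 to 2020-11-18 tolled the period for 294 days, extending the deadline to 2022-12-21.
Because the pending criminal prosecution ran from 2022-11-13 to 2023-09-29, the deadline is extended by 320 days to 2023-11-06.
Nothing else in the chronology tolls or restarts the period.
Thorne filed on 2023-10-31, before the 2023-11-06 deadline, so the action is timely.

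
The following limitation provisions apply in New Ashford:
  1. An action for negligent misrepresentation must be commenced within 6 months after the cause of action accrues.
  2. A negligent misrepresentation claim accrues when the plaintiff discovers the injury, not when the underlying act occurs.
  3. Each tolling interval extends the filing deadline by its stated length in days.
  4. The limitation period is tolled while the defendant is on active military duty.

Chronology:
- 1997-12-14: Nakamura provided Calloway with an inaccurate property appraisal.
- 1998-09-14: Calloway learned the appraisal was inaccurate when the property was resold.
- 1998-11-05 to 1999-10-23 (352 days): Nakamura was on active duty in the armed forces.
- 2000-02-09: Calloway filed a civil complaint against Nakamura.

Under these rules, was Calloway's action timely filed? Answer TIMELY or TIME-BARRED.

TIMELY

The claim did not accrue until Calloway discovered the injury on 1998-09-14; the 1997-12-14 act date does not start the clock under the stated rule.
Adding the 6 months base period to 1998-09-14 gives a deadline of 1999-03-14, before any tolling.
Because the defendant's active military service ran from 1998-11-05 to 1999-10-23, the deadline is extended by 352 days to 2000-02-29.
Calloway filed on 2000-02-09, before the 2000-02-29 deadline, so the action is timely.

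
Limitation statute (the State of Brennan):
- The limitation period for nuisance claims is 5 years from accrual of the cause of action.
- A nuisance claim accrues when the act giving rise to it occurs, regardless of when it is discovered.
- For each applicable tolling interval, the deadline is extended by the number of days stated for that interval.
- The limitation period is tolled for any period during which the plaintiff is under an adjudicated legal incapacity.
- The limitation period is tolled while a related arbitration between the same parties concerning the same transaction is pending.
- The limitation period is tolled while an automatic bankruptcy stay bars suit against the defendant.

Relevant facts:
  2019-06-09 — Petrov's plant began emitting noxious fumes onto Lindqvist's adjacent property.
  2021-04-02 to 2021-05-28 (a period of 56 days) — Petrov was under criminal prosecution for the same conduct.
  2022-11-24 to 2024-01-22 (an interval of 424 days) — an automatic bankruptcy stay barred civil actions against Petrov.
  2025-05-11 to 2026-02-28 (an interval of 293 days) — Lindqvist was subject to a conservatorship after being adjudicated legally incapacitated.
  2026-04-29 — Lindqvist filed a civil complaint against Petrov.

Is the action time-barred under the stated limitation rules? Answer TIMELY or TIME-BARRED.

TIMELY

The claim accrued on 2019-06-09, when the wrongful act occurred.
5 years from 2019-06-09 is 2024-06-09.
The period was tolled for 424 days by the automatic bankruptcy stay (2022-11-24 to 2024-01-22), pushing the deadline to 2025-08-07.
The period was tolled for 293 days by the plaintiff's legal incapacity (2025-05-11 to 2026-02-28), pushing the deadline to 2026-05-27.
The pending criminal prosecution from 2021-04-02 to 2021-05-28 does not toll the period, because no stated rule makes a criminal prosecution a tolling event.
Filing on 2026-04-29 beat the 2026-05-27 deadline — the action is timely.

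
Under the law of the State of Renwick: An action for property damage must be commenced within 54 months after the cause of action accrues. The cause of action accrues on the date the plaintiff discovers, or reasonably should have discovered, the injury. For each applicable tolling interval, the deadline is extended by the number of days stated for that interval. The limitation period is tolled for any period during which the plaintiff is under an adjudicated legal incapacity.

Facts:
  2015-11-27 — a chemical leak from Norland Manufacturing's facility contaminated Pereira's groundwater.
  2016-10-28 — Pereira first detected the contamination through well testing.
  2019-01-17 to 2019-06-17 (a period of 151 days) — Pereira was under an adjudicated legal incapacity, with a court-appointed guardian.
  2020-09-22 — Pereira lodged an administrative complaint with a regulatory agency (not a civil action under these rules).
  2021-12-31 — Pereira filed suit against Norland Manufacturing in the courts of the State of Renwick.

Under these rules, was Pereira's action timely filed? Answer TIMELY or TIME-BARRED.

TIME-BARRED

The claim did not accrue until Pereira discovered the injury on 2016-10-28; the 2015-11-27 act date does not start the clock under the stated rule.
Adding the 54 months base period to 2016-10-28 gives a deadline of 2021-04-28, before any tolling.
The period was tolled for 151 days by the plaintiff's legal incapacity (2019-01-17 to 2019-06-17), pushing the deadline to 2021-09-26.
The other events in the timeline have no effect on the limitation period under the stated rules.
Filing on 2021-12-31 missed the 2021-09-26 deadline — the action is time-barred.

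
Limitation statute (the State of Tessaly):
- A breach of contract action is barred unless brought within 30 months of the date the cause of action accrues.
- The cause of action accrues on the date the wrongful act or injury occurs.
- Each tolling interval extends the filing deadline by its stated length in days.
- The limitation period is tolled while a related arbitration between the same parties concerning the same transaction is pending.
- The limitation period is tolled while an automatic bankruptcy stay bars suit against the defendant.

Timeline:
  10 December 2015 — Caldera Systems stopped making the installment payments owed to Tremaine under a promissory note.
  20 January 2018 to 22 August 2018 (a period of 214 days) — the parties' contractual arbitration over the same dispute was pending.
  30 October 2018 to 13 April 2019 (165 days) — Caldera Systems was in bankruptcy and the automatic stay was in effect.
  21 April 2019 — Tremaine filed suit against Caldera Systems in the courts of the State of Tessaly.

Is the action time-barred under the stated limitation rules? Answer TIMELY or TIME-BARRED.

The cause of action accrued on 10 December 2015, the date of the act.
30 months from 10 December 2015 is 10 June 2018.
The pending related arbitration from 20 January 2018 to 22 August 2018 tolled the period for 214 days, extending the deadline to 10 January 2019.
Because the automatic bankruptcy stay ran from 30 October 2018 to 13 April 2019, the deadline is extended by 165 days to 24 June 2019.
Tremaine filed on 21 April 2019, before the 24 June 2019 deadline, so the action is timely.

TIMELY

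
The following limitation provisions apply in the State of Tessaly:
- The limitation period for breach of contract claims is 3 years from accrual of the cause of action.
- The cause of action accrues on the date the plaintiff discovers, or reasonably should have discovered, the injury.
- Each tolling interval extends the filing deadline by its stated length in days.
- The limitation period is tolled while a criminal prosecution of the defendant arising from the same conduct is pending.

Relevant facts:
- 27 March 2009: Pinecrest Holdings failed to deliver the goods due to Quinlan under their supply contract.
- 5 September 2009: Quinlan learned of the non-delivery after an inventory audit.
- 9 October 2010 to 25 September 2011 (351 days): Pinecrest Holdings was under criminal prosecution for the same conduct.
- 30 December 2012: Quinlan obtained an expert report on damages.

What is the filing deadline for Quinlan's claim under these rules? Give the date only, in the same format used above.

22 August 2013

Under the discovery rule, the claim accrued on 5 September 2009, when Quinlan discovered the injury — not on the 27 March 2009 date of the underlying act.
3 years from 5 September 2009 is 5 September 2012.
The period was tolled for 351 days by the pending criminal prosecution (9 October 2010 to 25 September 2011), pushing the deadline to 22 August 2013.
Nothing else in the chronology tolls or restarts the period.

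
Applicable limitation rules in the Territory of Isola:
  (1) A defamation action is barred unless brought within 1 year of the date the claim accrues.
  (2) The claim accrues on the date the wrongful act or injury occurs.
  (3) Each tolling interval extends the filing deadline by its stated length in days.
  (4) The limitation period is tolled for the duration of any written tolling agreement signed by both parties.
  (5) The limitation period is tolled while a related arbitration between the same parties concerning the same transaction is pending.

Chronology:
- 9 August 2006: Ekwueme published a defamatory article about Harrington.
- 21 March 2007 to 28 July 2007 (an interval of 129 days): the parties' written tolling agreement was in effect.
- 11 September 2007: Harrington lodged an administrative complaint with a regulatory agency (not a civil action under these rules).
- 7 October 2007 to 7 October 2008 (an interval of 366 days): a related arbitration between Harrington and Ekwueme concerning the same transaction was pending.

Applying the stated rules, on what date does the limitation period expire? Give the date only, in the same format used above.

16 December 2008

The claim accrued on 9 August 2006, when the wrongful act occurred.
Adding the 1 year base period to 9 August 2006 gives a deadline of 9 August 2007, before any tolling.
Because the written tolling agreement ran from 21 March 2007 to 28 July 2007, the deadline is extended by 129 days to 16 December 2007.
Because the pending related arbitration ran from 7 October 2007 to 7 October 2008, the deadline is extended by 366 days to 16 December 2008.
The other events in the timeline have no effect on the limitation period under the stated rules.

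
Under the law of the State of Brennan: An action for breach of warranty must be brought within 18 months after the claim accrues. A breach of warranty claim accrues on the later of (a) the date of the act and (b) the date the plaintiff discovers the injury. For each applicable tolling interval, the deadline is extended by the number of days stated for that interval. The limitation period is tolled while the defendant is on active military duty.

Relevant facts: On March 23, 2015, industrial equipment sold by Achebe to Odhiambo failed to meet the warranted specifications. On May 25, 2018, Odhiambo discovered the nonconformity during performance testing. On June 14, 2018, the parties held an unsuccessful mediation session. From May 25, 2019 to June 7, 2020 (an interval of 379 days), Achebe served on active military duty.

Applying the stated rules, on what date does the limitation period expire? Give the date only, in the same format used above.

Because discovery on May 25, 2018 post-dates the March 23, 2015 act, accrual under the later-of rule falls on May 25, 2018.
Adding the 18 months base period to May 25, 2018 gives a deadline of November 25, 2019, before any tolling.
The defendant's active military service from May 25, 2019 to June 7, 2020 tolled the period for 379 days, extending the deadline to December 8, 2020.
None of the other events listed affects the running of the period under the stated rules.

December 8, 2020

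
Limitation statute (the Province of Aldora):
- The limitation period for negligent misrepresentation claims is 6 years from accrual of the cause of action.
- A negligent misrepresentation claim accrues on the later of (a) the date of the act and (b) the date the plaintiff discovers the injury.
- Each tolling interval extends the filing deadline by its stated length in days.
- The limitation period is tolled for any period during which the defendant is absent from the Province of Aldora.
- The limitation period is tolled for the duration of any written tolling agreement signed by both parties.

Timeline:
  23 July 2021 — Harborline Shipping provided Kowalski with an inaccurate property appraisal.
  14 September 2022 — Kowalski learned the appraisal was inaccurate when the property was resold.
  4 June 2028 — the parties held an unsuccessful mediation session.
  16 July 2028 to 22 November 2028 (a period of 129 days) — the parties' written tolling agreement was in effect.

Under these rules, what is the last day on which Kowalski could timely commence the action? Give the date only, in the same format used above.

21 January 2029

The claim accrued on 14 September 2022 — the later of the 23 July 2021 act and the 14 September 2022 discovery.
Adding the 6 years base period to 14 September 2022 gives a deadline of 14 September 2028, before any tolling.
Because the written tolling agreement ran from 16 July 2028 to 22 November 2028, the deadline is extended by 129 days to 21 January 2029.
The other events in the timeline have no effect on the limitation period under the stated rules.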